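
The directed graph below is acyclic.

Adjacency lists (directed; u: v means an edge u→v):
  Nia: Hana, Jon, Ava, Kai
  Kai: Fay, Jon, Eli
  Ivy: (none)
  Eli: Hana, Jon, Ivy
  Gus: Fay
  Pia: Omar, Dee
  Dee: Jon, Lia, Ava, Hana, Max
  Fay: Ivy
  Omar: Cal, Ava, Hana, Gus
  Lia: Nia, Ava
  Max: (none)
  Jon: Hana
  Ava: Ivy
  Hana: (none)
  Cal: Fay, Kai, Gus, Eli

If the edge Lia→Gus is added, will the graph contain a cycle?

Adding Lia→Gus creates a cycle iff Gus can already reach Lia.
Explore from Gus: no path reaches Lia. The graph stays acyclic.

No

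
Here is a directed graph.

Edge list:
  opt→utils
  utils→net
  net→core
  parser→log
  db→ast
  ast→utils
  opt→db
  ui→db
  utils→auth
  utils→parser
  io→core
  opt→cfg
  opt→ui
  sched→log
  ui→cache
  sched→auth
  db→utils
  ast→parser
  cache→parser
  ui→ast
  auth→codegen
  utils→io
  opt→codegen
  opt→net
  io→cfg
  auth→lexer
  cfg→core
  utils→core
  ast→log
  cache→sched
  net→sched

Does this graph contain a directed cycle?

No

DFS with white/gray/black marking, starting from cache:
cache gray
  parser gray
    log gray
    log black
  parser black
  sched gray
    sched→log: log black — skip
    auth gray
      codegen gray
      codegen black
      lexer gray
      lexer black
    auth black
  sched black
cache black
opt gray
  utils gray
    net gray
      core gray
      core black
      net→sched: sched black — skip
    net black
    utils→auth: auth black — skip
    utils→parser: parser black — skip
    utils→core: core black — skip
    io gray
      io→core: core black — skip
      cfg gray
        cfg→core: core black — skip
      cfg black
    io black
  utils black
  ui gray
    ui→cache: cache black — skip
    db gray
      ast gray
        ast→parser: parser black — skip
        ast→log: log black — skip
        ast→utils: utils black — skip
      ast black
      db→utils: utils black — skip
    db black
    ui→ast: ast black — skip
  ui black
  opt→db: db black — skip
  opt→codegen: codegen black — skip
  opt→cfg: cfg black — skip
  opt→net: net black — skip
opt black
Every edge goes to a white or black vertex — no back edge, so the graph is acyclic.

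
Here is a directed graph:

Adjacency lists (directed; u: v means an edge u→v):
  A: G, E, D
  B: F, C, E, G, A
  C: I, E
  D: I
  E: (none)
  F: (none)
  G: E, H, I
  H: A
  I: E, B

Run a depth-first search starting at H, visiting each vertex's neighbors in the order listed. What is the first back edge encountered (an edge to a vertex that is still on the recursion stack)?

G→H

DFS from H (visiting each vertex's neighbors in the order listed); mark gray on enter, black on exit:
H gray
  A gray
    G gray
      E gray
      E black
      G→H: H is gray → back edge
First back edge: G → H.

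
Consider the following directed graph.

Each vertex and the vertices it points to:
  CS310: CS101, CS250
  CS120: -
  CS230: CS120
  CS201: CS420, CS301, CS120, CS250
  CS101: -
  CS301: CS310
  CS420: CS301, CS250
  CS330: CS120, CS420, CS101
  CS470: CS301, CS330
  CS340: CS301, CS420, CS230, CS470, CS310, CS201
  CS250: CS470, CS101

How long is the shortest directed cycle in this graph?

For each vertex v, BFS finds the shortest path from v back to v.
The shortest such closed walk is CS301 → CS310 → CS250 → CS470 → CS301, length 4.

4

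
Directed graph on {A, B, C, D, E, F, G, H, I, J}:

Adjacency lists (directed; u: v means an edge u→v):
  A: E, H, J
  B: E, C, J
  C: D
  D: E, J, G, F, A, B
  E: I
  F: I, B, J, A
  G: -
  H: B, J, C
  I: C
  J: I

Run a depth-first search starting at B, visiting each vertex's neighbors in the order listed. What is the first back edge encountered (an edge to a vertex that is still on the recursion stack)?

D->E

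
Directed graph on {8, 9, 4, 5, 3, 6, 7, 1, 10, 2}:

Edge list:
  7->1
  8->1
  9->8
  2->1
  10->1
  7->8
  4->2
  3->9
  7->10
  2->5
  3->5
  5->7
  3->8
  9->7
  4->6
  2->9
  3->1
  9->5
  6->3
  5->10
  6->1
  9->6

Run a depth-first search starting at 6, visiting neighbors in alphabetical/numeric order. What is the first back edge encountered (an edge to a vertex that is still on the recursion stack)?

DFS from 6 (visiting neighbors in alphabetical/numeric order); mark gray on enter, black on exit:
6 gray
  1 gray
  1 black
  3 gray
    3→1: 1 black — skip
    5 gray
      7 gray
        7→1: 1 black — skip
        8 gray
          8→1: 1 black — skip
        8 black
        10 gray
          10→1: 1 black — skip
        10 black
      7 black
      5→10: 10 black — skip
    5 black
    3→8: 8 black — skip
    9 gray
      9→5: 5 black — skip
      9→6: 6 is gray → back edge
First back edge: 9 → 6.

9->6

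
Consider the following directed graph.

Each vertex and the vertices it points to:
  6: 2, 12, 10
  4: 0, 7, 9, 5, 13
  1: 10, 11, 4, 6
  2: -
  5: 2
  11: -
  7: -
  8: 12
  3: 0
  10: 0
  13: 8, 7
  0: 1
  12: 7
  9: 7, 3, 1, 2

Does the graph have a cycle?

DFS with white/gray/black marking, starting from 1:
1 gray
  10 gray
    0 gray
      0→1: 1 is gray → back edge
Back edge found, so a cycle exists: 1 → 10 → 0 → 1.

Yes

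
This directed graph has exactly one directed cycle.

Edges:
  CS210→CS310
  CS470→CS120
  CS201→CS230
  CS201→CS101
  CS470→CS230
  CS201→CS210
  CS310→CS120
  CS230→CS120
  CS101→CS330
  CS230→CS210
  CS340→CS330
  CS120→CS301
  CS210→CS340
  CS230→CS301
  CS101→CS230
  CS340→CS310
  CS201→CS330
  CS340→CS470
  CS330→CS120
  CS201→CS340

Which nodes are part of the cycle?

CS210, CS230, CS340, CS470

DFS with gray/black marking from CS210:
CS210 gray
  CS310 gray
    CS120 gray
      CS301 gray
      CS301 black
    CS120 black
  CS310 black
  CS340 gray
    CS330 gray
      CS330→CS120: CS120 black — skip
    CS330 black
    CS340→CS310: CS310 black — skip
    CS470 gray
      CS230 gray
        CS230→CS301: CS301 black — skip
        CS230→CS210: CS210 is gray → back edge
Back edge closes the cycle CS210 → CS340 → CS470 → CS230 → CS210; its vertices are {CS210, CS230, CS340, CS470}.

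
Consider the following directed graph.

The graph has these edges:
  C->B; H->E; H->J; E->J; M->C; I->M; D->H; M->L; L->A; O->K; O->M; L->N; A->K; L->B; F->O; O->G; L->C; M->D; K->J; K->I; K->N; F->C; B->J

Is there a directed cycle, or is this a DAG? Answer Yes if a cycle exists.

Yes

DFS with white/gray/black marking, starting from J:
J gray
J black
A gray
  K gray
    N gray
    N black
    K→J: J black — skip
    I gray
      M gray
        C gray
          B gray
            B→J: J black — skip
          B black
        C black
        D gray
          H gray
            H→J: J black — skip
            E gray
              E→J: J black — skip
            E black
          H black
        D black
        L gray
          L→C: C black — skip
          L→N: N black — skip
          L→A: A is gray → back edge
Back edge found, so a cycle exists: A → K → I → M → L → A.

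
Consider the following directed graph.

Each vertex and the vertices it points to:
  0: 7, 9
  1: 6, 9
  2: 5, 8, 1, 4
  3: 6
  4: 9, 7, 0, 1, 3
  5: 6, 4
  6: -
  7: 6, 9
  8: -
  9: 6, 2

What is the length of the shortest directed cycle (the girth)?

3

For each vertex v, BFS finds the shortest path from v back to v.
The shortest such closed walk is 2 → 1 → 9 → 2, length 3.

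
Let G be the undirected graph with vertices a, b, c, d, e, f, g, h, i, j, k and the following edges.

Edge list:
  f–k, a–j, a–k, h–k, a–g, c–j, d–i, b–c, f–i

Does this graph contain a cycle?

No

DFS, tracking each vertex's parent; an edge to a visited non-parent vertex closes a cycle.
Start from i:
visit i (parent –)
  visit d (parent i)
    d–i: parent, skip
  visit f (parent i)
    visit k (parent f)
      k–f: parent, skip
      visit a (parent k)
        visit j (parent a)
          j–a: parent, skip
          visit c (parent j)
            visit b (parent c)
              b–c: parent, skip
            c–j: parent, skip
        visit g (parent a)
          g–a: parent, skip
        a–k: parent, skip
      visit h (parent k)
        h–k: parent, skip
    f–i: parent, skip
visit e (parent –)
No non-parent visited neighbor found — the graph is a forest.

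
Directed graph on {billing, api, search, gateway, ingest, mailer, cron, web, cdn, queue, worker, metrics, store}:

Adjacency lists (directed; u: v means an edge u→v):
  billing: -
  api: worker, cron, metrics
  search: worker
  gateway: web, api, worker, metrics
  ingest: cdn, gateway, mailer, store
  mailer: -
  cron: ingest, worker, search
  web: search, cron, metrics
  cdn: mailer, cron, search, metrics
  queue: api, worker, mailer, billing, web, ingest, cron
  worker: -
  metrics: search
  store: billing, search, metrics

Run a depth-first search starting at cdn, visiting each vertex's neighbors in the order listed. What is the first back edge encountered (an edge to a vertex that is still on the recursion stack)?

ingest->cdn

DFS from cdn (visiting each vertex's neighbors in the order listed); mark gray on enter, black on exit:
cdn gray
  mailer gray
  mailer black
  cron gray
    ingest gray
      ingest→cdn: cdn is gray → back edge
First back edge: ingest → cdn.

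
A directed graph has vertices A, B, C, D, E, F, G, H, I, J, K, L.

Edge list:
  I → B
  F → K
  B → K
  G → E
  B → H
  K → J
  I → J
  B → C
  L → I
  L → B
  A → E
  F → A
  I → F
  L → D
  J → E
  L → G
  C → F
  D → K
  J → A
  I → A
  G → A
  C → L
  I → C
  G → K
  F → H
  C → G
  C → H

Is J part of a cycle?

J lies on a cycle iff there is a path from J back to itself.
Exploring from J, it never reaches itself; equivalently, its strongly connected component is a singleton.

No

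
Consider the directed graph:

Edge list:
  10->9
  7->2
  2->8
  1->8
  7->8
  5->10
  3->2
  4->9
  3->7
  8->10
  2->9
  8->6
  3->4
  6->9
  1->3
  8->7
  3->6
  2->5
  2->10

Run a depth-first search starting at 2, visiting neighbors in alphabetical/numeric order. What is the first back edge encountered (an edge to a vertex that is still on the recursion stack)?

7→2

DFS from 2 (visiting neighbors in alphabetical/numeric order); mark gray on enter, black on exit:
2 gray
  5 gray
    10 gray
      9 gray
      9 black
    10 black
  5 black
  8 gray
    6 gray
      6→9: 9 black — skip
    6 black
    7 gray
      7→2: 2 is gray → back edge
First back edge: 7 → 2.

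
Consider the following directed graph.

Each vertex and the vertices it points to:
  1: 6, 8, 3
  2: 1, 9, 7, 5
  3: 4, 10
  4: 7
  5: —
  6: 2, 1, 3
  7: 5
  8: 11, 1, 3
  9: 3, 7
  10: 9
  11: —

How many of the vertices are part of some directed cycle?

A vertex is on a directed cycle iff it belongs to a strongly connected component of size ≥ 2 (or has a self-loop).
The vertices on cycles are {1, 2, 3, 6, 8, 9, 10} — 7 in total.

7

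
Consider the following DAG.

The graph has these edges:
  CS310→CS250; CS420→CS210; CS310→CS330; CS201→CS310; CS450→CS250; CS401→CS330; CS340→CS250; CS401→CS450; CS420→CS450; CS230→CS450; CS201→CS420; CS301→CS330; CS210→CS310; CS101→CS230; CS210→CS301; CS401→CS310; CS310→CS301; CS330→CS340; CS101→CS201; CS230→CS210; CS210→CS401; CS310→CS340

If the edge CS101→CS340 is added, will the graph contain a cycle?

No

Adding CS101→CS340 creates a cycle iff CS340 can already reach CS101.
Explore from CS340: no path reaches CS101. The graph stays acyclic.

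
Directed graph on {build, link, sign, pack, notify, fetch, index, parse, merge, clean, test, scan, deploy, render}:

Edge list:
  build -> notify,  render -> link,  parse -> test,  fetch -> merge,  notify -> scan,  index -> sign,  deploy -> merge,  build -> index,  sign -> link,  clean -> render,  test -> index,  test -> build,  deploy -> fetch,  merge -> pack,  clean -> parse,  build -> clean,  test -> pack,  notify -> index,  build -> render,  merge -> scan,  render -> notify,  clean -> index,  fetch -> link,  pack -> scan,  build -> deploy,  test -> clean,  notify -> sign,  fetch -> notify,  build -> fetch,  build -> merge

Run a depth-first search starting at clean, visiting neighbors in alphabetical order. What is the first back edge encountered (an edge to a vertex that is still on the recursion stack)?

DFS from clean (visiting neighbors in alphabetical order); mark gray on enter, black on exit:
clean gray
  index gray
    sign gray
      link gray
      link black
    sign black
  index black
  parse gray
    test gray
      build gray
        build→clean: clean is gray → back edge
First back edge: build → clean.

build->clean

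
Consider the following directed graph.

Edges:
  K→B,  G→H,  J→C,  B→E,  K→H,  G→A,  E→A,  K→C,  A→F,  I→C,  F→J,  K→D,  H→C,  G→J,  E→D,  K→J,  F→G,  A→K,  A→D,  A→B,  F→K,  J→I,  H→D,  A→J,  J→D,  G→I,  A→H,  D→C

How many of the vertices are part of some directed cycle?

6

A vertex is on a directed cycle iff it belongs to a strongly connected component of size ≥ 2 (or has a self-loop).
The vertices on cycles are {A, B, E, F, G, K} — 6 in total.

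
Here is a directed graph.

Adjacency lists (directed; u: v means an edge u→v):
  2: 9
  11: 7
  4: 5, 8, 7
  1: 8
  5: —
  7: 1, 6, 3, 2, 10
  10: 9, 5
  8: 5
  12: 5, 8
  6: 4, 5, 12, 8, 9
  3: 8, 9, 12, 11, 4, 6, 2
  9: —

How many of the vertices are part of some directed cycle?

5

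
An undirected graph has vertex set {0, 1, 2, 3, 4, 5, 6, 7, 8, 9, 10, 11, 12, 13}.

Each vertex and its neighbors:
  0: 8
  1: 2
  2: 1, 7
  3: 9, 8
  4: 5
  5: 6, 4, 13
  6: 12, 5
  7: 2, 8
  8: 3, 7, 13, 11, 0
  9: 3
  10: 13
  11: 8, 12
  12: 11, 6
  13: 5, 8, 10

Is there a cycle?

DFS, tracking each vertex's parent; an edge to a visited non-parent vertex closes a cycle.
Start from 10:
visit 10 (parent –)
  visit 13 (parent 10)
    visit 5 (parent 13)
      visit 6 (parent 5)
        visit 12 (parent 6)
          visit 11 (parent 12)
            visit 8 (parent 11)
              visit 3 (parent 8)
                visit 9 (parent 3)
                  9–3: parent, skip
                3–8: parent, skip
              visit 7 (parent 8)
                visit 2 (parent 7)
                  visit 1 (parent 2)
                    1–2: parent, skip
                  2–7: parent, skip
                7–8: parent, skip
              8–13: 13 visited and ≠ parent → cycle
Cycle: 13 – 5 – 6 – 12 – 11 – 8 – 13.

Yes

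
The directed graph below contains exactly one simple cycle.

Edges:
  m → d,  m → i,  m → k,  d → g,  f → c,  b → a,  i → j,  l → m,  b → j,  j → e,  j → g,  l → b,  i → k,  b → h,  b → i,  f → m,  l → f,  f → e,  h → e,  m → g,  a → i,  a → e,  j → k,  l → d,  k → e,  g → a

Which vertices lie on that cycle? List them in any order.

a, g, i, j

DFS with gray/black marking from a:
a gray
  e gray
  e black
  i gray
    j gray
      g gray
        g→a: a is gray → back edge
Back edge closes the cycle a → i → j → g → a; its vertices are {a, g, i, j}.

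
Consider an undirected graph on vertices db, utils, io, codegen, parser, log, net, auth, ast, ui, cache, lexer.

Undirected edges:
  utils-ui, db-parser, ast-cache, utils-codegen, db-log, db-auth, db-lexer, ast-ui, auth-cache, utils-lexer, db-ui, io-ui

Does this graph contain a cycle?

Yes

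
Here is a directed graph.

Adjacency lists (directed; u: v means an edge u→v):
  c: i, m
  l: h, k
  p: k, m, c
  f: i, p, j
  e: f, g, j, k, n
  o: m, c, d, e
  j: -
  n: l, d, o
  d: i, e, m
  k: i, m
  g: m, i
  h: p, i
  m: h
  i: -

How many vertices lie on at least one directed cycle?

9

A vertex is on a directed cycle iff it belongs to a strongly connected component of size ≥ 2 (or has a self-loop).
The vertices on cycles are {c, d, e, h, k, m, n, o, p} — 9 in total.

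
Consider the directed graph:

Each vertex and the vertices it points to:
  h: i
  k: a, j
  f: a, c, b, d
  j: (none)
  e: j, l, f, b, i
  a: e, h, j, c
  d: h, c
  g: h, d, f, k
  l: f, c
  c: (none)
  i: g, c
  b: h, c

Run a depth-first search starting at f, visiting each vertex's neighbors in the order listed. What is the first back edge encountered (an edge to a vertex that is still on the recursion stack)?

l→f

DFS from f (visiting each vertex's neighbors in the order listed); mark gray on enter, black on exit:
f gray
  a gray
    e gray
      j gray
      j black
      l gray
        l→f: f is gray → back edge
First back edge: l → f.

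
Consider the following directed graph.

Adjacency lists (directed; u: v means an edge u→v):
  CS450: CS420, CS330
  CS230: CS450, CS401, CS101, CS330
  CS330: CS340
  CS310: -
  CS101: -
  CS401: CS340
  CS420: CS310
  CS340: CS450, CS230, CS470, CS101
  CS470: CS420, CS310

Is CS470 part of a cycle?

CS470 lies on a cycle iff there is a path from CS470 back to itself.
Exploring from CS470, it never reaches itself; equivalently, its strongly connected component is a singleton.

No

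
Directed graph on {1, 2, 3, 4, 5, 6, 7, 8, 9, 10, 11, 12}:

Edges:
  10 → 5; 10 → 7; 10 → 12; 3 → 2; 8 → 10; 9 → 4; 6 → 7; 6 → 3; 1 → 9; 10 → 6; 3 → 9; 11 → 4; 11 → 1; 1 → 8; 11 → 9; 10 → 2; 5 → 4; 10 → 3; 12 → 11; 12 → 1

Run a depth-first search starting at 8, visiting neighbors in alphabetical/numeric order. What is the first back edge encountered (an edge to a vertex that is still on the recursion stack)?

DFS from 8 (visiting neighbors in alphabetical/numeric order); mark gray on enter, black on exit:
8 gray
  10 gray
    2 gray
    2 black
    3 gray
      3→2: 2 black — skip
      9 gray
        4 gray
        4 black
      9 black
    3 black
    5 gray
      5→4: 4 black — skip
    5 black
    6 gray
      6→3: 3 black — skip
      7 gray
      7 black
    6 black
    10→7: 7 black — skip
    12 gray
      1 gray
        1→8: 8 is gray → back edge
First back edge: 1 → 8.

1->8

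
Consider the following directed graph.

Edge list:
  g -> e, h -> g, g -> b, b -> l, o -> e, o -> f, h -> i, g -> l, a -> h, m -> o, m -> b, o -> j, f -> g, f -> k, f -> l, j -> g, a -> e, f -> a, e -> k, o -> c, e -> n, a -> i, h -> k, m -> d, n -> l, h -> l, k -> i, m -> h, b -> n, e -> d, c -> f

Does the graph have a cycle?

DFS with white/gray/black marking, starting from m:
m gray
  o gray
    c gray
      f gray
        g gray
          e gray
            k gray
              i gray
              i black
            k black
            d gray
            d black
            n gray
              l gray
              l black
            n black
          e black
          g→l: l black — skip
          b gray
            b→n: n black — skip
            b→l: l black — skip
          b black
        g black
        f→k: k black — skip
        f→l: l black — skip
        a gray
          h gray
            h→l: l black — skip
            h→i: i black — skip
            h→g: g black — skip
            h→k: k black — skip
          h black
          a→i: i black — skip
          a→e: e black — skip
        a black
      f black
    c black
    o→e: e black — skip
    j gray
      j→g: g black — skip
    j black
    o→f: f black — skip
  o black
  m→b: b black — skip
  m→h: h black — skip
  m→d: d black — skip
m black
Every edge goes to a white or black vertex — no back edge, so the graph is acyclic.

No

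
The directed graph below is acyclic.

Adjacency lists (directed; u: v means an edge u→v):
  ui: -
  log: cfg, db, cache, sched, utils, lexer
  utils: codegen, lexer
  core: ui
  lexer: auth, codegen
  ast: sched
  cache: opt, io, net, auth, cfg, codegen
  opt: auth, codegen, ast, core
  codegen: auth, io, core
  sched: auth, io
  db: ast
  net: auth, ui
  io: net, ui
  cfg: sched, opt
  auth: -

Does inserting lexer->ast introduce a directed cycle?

Adding lexer→ast creates a cycle iff ast can already reach lexer.
Explore from ast: no path reaches lexer. The graph stays acyclic.

No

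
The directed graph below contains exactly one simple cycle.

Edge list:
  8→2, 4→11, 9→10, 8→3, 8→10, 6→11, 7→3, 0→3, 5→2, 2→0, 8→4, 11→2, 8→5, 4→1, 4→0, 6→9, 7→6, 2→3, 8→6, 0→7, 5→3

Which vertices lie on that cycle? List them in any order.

DFS with gray/black marking from 6:
6 gray
  11 gray
    2 gray
      0 gray
        3 gray
        3 black
        7 gray
          7→3: 3 black — skip
          7→6: 6 is gray → back edge
Back edge closes the cycle 6 → 11 → 2 → 0 → 7 → 6; its vertices are {0, 2, 6, 7, 11}.

0, 2, 6, 7, 11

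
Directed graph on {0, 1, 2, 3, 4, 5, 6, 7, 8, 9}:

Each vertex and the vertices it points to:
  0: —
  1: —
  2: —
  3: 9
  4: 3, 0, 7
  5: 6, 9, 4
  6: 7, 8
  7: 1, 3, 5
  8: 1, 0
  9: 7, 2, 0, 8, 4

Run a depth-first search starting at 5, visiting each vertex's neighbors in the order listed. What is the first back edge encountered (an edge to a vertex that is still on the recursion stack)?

DFS from 5 (visiting each vertex's neighbors in the order listed); mark gray on enter, black on exit:
5 gray
  6 gray
    7 gray
      1 gray
      1 black
      3 gray
        9 gray
          9→7: 7 is gray → back edge
First back edge: 9 → 7.

9→7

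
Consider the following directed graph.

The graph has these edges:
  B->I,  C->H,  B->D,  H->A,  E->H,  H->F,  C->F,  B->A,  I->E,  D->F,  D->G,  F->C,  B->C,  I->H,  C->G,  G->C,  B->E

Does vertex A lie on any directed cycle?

A lies on a cycle iff there is a path from A back to itself.
Exploring from A, it never reaches itself; equivalently, its strongly connected component is a singleton.

No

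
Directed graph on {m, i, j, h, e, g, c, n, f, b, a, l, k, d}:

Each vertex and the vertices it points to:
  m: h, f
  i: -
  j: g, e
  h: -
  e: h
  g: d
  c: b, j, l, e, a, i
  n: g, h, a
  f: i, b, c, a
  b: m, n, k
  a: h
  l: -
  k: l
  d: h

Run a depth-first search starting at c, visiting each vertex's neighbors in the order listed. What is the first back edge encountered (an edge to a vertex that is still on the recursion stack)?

DFS from c (visiting each vertex's neighbors in the order listed); mark gray on enter, black on exit:
c gray
  b gray
    m gray
      h gray
      h black
      f gray
        i gray
        i black
        f→b: b is gray → back edge
First back edge: f → b.

f→b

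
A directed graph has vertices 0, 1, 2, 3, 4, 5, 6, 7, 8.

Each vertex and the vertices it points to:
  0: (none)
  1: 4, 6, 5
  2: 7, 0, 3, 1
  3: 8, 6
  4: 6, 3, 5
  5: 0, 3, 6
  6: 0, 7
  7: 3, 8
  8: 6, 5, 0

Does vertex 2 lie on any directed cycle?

No

2 lies on a cycle iff there is a path from 2 back to itself.
Exploring from 2, it never reaches itself; equivalently, its strongly connected component is a singleton.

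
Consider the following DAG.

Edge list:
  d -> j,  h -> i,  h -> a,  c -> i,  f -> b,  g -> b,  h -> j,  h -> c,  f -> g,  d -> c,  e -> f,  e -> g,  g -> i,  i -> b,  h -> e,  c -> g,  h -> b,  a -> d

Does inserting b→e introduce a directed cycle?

Yes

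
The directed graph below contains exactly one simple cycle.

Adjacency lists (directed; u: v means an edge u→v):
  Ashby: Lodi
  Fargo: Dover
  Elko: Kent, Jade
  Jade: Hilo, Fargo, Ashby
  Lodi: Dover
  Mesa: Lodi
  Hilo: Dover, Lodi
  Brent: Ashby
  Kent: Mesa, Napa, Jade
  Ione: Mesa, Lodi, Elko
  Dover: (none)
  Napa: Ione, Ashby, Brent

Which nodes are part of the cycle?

Elko, Ione, Kent, Napa

DFS with gray/black marking from Elko:
Elko gray
  Kent gray
    Mesa gray
      Lodi gray
        Dover gray
        Dover black
      Lodi black
    Mesa black
    Napa gray
      Ione gray
        Ione→Mesa: Mesa black — skip
        Ione→Lodi: Lodi black — skip
        Ione→Elko: Elko is gray → back edge
Back edge closes the cycle Elko → Kent → Napa → Ione → Elko; its vertices are {Elko, Ione, Kent, Napa}.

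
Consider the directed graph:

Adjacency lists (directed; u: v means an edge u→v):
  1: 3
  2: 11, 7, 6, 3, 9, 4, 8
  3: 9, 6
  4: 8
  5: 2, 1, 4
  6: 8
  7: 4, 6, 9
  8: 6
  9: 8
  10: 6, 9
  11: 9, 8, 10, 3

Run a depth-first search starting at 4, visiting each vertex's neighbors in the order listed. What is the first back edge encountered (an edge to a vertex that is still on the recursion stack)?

DFS from 4 (visiting each vertex's neighbors in the order listed); mark gray on enter, black on exit:
4 gray
  8 gray
    6 gray
      6→8: 8 is gray → back edge
First back edge: 6 → 8.

6→8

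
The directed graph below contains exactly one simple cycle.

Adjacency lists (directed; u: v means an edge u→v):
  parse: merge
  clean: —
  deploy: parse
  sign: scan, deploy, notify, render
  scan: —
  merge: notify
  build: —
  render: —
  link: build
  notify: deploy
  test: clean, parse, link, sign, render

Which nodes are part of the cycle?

merge, parse, deploy, notify

DFS with gray/black marking from parse:
parse gray
  merge gray
    notify gray
      deploy gray
        deploy→parse: parse is gray → back edge
Back edge closes the cycle parse → merge → notify → deploy → parse; its vertices are {merge, parse, deploy, notify}.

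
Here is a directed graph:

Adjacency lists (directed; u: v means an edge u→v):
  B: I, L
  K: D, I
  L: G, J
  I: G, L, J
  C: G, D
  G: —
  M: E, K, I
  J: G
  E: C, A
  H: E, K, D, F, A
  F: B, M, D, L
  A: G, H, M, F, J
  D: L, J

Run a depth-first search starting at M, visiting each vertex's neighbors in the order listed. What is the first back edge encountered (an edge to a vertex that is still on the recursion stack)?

DFS from M (visiting each vertex's neighbors in the order listed); mark gray on enter, black on exit:
M gray
  E gray
    C gray
      G gray
      G black
      D gray
        L gray
          L→G: G black — skip
          J gray
            J→G: G black — skip
          J black
        L black
        D→J: J black — skip
      D black
    C black
    A gray
      A→G: G black — skip
      H gray
        H→E: E is gray → back edge
First back edge: H → E.

H->E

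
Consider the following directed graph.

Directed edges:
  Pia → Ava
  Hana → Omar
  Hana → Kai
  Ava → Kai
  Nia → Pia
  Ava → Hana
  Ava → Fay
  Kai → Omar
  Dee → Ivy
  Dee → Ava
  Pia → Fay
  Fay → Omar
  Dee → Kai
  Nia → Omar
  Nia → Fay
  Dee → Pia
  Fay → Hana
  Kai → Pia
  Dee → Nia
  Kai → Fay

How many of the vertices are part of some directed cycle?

5

A vertex is on a directed cycle iff it belongs to a strongly connected component of size ≥ 2 (or has a self-loop).
The vertices on cycles are {Ava, Fay, Kai, Pia, Hana} — 5 in total.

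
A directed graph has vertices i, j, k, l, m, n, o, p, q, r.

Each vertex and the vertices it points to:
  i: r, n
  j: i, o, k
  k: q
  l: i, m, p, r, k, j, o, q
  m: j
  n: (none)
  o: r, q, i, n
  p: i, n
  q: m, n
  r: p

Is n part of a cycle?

No

n lies on a cycle iff there is a path from n back to itself.
Exploring from n, it never reaches itself; equivalently, its strongly connected component is a singleton.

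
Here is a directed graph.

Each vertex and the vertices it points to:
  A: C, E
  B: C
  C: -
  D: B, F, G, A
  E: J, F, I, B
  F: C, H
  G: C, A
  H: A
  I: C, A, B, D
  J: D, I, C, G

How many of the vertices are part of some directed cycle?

8

A vertex is on a directed cycle iff it belongs to a strongly connected component of size ≥ 2 (or has a self-loop).
The vertices on cycles are {A, D, E, F, G, H, I, J} — 8 in total.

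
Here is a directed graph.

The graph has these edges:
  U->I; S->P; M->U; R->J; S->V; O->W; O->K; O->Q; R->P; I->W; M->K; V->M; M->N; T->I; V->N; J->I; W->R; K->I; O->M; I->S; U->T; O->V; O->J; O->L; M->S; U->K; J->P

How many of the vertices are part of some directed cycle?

10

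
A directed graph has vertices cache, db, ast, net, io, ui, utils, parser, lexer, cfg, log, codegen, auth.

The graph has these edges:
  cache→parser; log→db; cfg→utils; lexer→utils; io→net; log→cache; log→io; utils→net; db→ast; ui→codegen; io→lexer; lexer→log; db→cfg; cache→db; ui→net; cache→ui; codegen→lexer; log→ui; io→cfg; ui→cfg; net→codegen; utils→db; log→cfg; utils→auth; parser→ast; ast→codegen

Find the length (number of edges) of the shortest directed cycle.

For each vertex v, BFS finds the shortest path from v back to v.
The shortest such closed walk is lexer → log → io → lexer, length 3.

3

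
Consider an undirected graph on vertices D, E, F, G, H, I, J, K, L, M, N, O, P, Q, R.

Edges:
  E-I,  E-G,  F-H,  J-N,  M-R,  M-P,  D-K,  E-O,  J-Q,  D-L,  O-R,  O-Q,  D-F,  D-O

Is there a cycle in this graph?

No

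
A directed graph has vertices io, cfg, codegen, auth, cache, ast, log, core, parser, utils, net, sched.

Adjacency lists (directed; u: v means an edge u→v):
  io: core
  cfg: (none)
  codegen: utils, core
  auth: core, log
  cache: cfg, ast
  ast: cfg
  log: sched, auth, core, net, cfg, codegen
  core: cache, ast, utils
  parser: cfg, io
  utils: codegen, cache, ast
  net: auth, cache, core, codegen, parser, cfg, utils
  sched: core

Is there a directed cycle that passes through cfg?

cfg lies on a cycle iff there is a path from cfg back to itself.
Exploring from cfg, it never reaches itself; equivalently, its strongly connected component is a singleton.

No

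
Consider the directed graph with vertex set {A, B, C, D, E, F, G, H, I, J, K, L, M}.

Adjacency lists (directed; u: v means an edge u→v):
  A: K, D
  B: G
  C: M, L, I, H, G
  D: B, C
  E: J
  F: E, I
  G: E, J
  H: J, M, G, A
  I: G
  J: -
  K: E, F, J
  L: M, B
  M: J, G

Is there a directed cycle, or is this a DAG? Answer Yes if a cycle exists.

DFS with white/gray/black marking, starting from A:
A gray
  K gray
    E gray
      J gray
      J black
    E black
    F gray
      F→E: E black — skip
      I gray
        G gray
          G→E: E black — skip
          G→J: J black — skip
        G black
      I black
    F black
    K→J: J black — skip
  K black
  D gray
    B gray
      B→G: G black — skip
    B black
    C gray
      M gray
        M→J: J black — skip
        M→G: G black — skip
      M black
      L gray
        L→M: M black — skip
        L→B: B black — skip
      L black
      C→I: I black — skip
      H gray
        H→J: J black — skip
        H→M: M black — skip
        H→G: G black — skip
        H→A: A is gray → back edge
Back edge found, so a cycle exists: A → D → C → H → A.

Yes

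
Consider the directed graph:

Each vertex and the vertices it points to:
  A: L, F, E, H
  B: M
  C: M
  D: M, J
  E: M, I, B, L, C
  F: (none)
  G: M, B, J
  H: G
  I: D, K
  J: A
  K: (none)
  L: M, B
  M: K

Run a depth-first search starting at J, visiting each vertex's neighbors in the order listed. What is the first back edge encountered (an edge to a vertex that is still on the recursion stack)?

D->J

DFS from J (visiting each vertex's neighbors in the order listed); mark gray on enter, black on exit:
J gray
  A gray
    L gray
      M gray
        K gray
        K black
      M black
      B gray
        B→M: M black — skip
      B black
    L black
    F gray
    F black
    E gray
      E→M: M black — skip
      I gray
        D gray
          D→M: M black — skip
          D→J: J is gray → back edge
First back edge: D → J.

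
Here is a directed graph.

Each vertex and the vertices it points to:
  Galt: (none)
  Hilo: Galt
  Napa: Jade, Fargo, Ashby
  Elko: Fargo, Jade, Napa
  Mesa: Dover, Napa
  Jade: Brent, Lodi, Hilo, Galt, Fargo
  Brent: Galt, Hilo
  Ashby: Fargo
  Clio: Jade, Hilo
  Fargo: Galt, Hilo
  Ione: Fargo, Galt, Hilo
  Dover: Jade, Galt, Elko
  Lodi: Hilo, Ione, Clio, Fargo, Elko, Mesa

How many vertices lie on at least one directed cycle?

7

A vertex is on a directed cycle iff it belongs to a strongly connected component of size ≥ 2 (or has a self-loop).
The vertices on cycles are {Clio, Elko, Jade, Lodi, Mesa, Napa, Dover} — 7 in total.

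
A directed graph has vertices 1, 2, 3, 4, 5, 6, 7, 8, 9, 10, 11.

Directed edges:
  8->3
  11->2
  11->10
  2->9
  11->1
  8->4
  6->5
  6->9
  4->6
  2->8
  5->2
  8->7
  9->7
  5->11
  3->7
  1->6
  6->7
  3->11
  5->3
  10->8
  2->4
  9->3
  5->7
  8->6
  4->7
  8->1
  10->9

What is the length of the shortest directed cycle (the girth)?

For each vertex v, BFS finds the shortest path from v back to v.
The shortest such closed walk is 5 → 11 → 1 → 6 → 5, length 4.

4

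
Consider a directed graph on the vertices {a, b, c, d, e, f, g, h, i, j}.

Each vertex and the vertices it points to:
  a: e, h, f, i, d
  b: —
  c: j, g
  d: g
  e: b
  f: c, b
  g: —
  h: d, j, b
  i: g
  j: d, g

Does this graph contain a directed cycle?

No

DFS with white/gray/black marking, starting from g:
g gray
g black
a gray
  e gray
    b gray
    b black
  e black
  h gray
    d gray
      d→g: g black — skip
    d black
    j gray
      j→d: d black — skip
      j→g: g black — skip
    j black
    h→b: b black — skip
  h black
  f gray
    c gray
      c→j: j black — skip
      c→g: g black — skip
    c black
    f→b: b black — skip
  f black
  i gray
    i→g: g black — skip
  i black
  a→d: d black — skip
a black
Every edge goes to a white or black vertex — no back edge, so the graph is acyclic.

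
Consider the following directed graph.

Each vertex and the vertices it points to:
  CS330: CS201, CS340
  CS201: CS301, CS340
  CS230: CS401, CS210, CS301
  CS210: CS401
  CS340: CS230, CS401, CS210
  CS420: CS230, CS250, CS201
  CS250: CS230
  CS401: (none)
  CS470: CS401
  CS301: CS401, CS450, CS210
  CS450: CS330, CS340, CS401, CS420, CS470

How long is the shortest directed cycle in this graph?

4

For each vertex v, BFS finds the shortest path from v back to v.
The shortest such closed walk is CS450 → CS330 → CS201 → CS301 → CS450, length 4.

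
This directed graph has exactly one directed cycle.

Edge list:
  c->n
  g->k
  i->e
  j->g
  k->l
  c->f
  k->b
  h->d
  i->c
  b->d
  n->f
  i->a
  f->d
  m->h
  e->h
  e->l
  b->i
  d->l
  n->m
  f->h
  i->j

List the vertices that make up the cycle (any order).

DFS with gray/black marking from b:
b gray
  d gray
    l gray
    l black
  d black
  i gray
    c gray
      n gray
        f gray
          f→d: d black — skip
          h gray
            h→d: d black — skip
          h black
        f black
        m gray
          m→h: h black — skip
        m black
      n black
      c→f: f black — skip
    c black
    e gray
      e→l: l black — skip
      e→h: h black — skip
    e black
    j gray
      g gray
        k gray
          k→l: l black — skip
          k→b: b is gray → back edge
Back edge closes the cycle b → i → j → g → k → b; its vertices are {b, g, i, j, k}.

b, g, i, j, k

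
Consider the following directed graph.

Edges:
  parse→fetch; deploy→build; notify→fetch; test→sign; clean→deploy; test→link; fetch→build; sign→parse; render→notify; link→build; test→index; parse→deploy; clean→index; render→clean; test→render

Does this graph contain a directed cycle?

No

DFS with white/gray/black marking, starting from fetch:
fetch gray
  build gray
  build black
fetch black
clean gray
  index gray
  index black
  deploy gray
    deploy→build: build black — skip
  deploy black
clean black
test gray
  sign gray
    parse gray
      parse→fetch: fetch black — skip
      parse→deploy: deploy black — skip
    parse black
  sign black
  render gray
    render→clean: clean black — skip
    notify gray
      notify→fetch: fetch black — skip
    notify black
  render black
  link gray
    link→build: build black — skip
  link black
  test→index: index black — skip
test black
Every edge goes to a white or black vertex — no back edge, so the graph is acyclic.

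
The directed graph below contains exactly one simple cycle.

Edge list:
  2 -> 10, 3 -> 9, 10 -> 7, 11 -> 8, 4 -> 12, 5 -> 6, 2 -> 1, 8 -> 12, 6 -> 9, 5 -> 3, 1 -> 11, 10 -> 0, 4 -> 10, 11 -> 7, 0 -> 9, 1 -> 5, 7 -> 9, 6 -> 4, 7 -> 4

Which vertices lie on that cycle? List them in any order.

4, 7, 10

DFS with gray/black marking from 10:
10 gray
  7 gray
    4 gray
      12 gray
      12 black
      4→10: 10 is gray → back edge
Back edge closes the cycle 10 → 7 → 4 → 10; its vertices are {4, 7, 10}.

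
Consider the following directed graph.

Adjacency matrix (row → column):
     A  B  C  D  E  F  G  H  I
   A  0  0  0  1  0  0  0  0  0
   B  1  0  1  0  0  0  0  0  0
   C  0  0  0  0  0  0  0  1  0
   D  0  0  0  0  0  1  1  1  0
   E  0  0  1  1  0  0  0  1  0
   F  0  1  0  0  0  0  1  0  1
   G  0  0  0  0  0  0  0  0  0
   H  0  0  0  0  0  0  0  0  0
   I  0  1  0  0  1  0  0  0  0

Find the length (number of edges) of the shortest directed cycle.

For each vertex v, BFS finds the shortest path from v back to v.
The shortest such closed walk is F → B → A → D → F, length 4.

4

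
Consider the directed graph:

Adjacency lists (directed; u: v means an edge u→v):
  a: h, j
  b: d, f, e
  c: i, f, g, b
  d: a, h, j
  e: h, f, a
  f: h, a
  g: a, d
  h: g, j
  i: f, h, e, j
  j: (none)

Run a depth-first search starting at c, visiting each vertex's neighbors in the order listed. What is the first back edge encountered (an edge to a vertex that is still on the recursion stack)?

a->h

DFS from c (visiting each vertex's neighbors in the order listed); mark gray on enter, black on exit:
c gray
  i gray
    f gray
      h gray
        g gray
          a gray
            a→h: h is gray → back edge
First back edge: a → h.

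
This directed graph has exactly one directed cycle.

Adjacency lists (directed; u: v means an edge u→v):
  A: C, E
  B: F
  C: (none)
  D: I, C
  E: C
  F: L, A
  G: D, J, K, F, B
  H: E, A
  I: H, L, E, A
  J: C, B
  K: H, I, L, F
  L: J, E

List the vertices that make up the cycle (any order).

DFS with gray/black marking from B:
B gray
  F gray
    L gray
      J gray
        C gray
        C black
        J→B: B is gray → back edge
Back edge closes the cycle B → F → L → J → B; its vertices are {B, F, J, L}.

B, F, J, L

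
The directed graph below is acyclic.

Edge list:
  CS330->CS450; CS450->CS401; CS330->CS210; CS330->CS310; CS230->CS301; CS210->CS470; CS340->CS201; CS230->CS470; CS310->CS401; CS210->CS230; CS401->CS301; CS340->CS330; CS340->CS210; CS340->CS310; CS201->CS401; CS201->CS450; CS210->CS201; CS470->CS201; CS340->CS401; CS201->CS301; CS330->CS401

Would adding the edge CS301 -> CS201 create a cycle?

Adding CS301→CS201 creates a cycle iff CS201 can already reach CS301.
Path from CS201: CS201 → CS301.
So CS201 → … → CS301 → CS201 is a cycle.

Yes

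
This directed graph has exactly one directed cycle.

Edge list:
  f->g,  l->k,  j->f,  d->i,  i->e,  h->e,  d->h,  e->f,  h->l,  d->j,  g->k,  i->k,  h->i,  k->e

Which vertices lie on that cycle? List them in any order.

DFS with gray/black marking from k:
k gray
  e gray
    f gray
      g gray
        g→k: k is gray → back edge
Back edge closes the cycle k → e → f → g → k; its vertices are {e, f, g, k}.

e, f, g, k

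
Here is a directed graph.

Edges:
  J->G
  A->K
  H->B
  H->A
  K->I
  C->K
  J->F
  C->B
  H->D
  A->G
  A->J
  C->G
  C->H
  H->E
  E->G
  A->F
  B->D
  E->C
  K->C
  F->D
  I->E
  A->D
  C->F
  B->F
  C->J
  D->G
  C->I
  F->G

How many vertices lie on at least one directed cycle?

6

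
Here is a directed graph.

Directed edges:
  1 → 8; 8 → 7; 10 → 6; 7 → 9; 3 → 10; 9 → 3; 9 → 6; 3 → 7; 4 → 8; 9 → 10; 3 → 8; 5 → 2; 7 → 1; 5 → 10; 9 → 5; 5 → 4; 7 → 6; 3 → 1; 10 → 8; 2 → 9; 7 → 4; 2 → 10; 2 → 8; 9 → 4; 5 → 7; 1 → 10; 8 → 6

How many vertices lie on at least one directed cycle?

9

A vertex is on a directed cycle iff it belongs to a strongly connected component of size ≥ 2 (or has a self-loop).
The vertices on cycles are {1, 2, 3, 4, 5, 7, 8, 9, 10} — 9 in total.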